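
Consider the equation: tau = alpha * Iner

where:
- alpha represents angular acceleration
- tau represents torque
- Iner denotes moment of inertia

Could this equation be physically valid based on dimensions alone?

Yes

alpha (angular acceleration) has dimensions [T^-2].
tau (torque) has dimensions [L^2 M T^-2].
Iner (moment of inertia) has dimensions [L^2 M].

Left side: [L^2 M T^-2]
Right side: [L^2 M T^-2]

Both sides have the same dimensions, so the equation is dimensionally consistent.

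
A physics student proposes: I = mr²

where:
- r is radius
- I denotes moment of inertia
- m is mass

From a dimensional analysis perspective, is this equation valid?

Yes

r (radius) has dimensions [L].
I (moment of inertia) has dimensions [L^2 M].
m (mass) has dimensions [M].

Left side: [L^2 M]
Right side: [L^2 M]

Both sides have the same dimensions, so the equation is dimensionally consistent.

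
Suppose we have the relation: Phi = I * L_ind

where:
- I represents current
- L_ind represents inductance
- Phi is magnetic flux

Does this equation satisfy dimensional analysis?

Yes

I (current) has dimensions [I].
L_ind (inductance) has dimensions [I^-2 L^2 M T^-2].
Phi (magnetic flux) has dimensions [I^-1 L^2 M T^-2].

Left side: [I^-1 L^2 M T^-2]
Right side: [I^-1 L^2 M T^-2]

Both sides have the same dimensions, so the equation is dimensionally consistent.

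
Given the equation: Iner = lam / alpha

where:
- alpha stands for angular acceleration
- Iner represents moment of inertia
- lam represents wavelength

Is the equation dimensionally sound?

No

alpha (angular acceleration) has dimensions [T^-2].
Iner (moment of inertia) has dimensions [L^2 M].
lam (wavelength) has dimensions [L].

Left side: [L^2 M]
Right side: [L T^2]

The two sides have different dimensions, so the equation is NOT dimensionally consistent.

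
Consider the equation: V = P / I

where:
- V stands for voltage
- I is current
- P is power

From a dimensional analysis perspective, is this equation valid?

Yes

V (voltage) has dimensions [I^-1 L^2 M T^-3].
I (current) has dimensions [I].
P (power) has dimensions [L^2 M T^-3].

Left side: [I^-1 L^2 M T^-3]
Right side: [I^-1 L^2 M T^-3]

Both sides have the same dimensions, so the equation is dimensionally consistent.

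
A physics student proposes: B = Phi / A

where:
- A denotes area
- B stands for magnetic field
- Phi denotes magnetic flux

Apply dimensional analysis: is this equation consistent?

Yes

A (area) has dimensions [L^2].
B (magnetic field) has dimensions [I^-1 M T^-2].
Phi (magnetic flux) has dimensions [I^-1 L^2 M T^-2].

Left side: [I^-1 M T^-2]
Right side: [I^-1 M T^-2]

Both sides have the same dimensions, so the equation is dimensionally consistent.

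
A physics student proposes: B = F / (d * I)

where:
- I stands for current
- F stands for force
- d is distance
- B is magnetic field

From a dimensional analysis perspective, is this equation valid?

Yes

I (current) has dimensions [I].
F (force) has dimensions [L M T^-2].
d (distance) has dimensions [L].
B (magnetic field) has dimensions [I^-1 M T^-2].

Left side: [I^-1 M T^-2]
Right side: [I^-1 M T^-2]

Both sides have the same dimensions, so the equation is dimensionally consistent.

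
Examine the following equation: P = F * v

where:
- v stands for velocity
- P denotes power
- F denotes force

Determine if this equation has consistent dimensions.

Yes

v (velocity) has dimensions [L T^-1].
P (power) has dimensions [L^2 M T^-3].
F (force) has dimensions [L M T^-2].

Left side: [L^2 M T^-3]
Right side: [L^2 M T^-3]

Both sides have the same dimensions, so the equation is dimensionally consistent.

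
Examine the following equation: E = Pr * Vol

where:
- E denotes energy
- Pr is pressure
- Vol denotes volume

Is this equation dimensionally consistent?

Yes

E (energy) has dimensions [L^2 M T^-2].
Pr (pressure) has dimensions [L^-1 M T^-2].
Vol (volume) has dimensions [L^3].

Left side: [L^2 M T^-2]
Right side: [L^2 M T^-2]

Both sides have the same dimensions, so the equation is dimensionally consistent.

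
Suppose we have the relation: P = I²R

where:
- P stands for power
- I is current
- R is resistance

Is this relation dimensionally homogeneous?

Yes

P (power) has dimensions [L^2 M T^-3].
I (current) has dimensions [I].
R (resistance) has dimensions [I^-2 L^2 M T^-3].

Left side: [L^2 M T^-3]
Right side: [L^2 M T^-3]

Both sides have the same dimensions, so the equation is dimensionally consistent.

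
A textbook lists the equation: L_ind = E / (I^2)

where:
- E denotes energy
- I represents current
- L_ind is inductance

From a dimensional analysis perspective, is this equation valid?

Yes

E (energy) has dimensions [L^2 M T^-2].
I (current) has dimensions [I].
L_ind (inductance) has dimensions [I^-2 L^2 M T^-2].

Left side: [I^-2 L^2 M T^-2]
Right side: [I^-2 L^2 M T^-2]

Both sides have the same dimensions, so the equation is dimensionally consistent.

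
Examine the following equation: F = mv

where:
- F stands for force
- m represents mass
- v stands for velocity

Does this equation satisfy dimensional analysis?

No

F (force) has dimensions [L M T^-2].
m (mass) has dimensions [M].
v (velocity) has dimensions [L T^-1].

Left side: [L M T^-2]
Right side: [L M T^-1]

The two sides have different dimensions, so the equation is NOT dimensionally consistent.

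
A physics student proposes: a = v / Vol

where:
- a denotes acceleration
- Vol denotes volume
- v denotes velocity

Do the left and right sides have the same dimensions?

No

a (acceleration) has dimensions [L T^-2].
Vol (volume) has dimensions [L^3].
v (velocity) has dimensions [L T^-1].

Left side: [L T^-2]
Right side: [L^-2 T^-1]

The two sides have different dimensions, so the equation is NOT dimensionally consistent.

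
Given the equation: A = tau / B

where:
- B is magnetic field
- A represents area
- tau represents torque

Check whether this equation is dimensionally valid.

No

B (magnetic field) has dimensions [I^-1 M T^-2].
A (area) has dimensions [L^2].
tau (torque) has dimensions [L^2 M T^-2].

Left side: [L^2]
Right side: [I L^2]

The two sides have different dimensions, so the equation is NOT dimensionally consistent.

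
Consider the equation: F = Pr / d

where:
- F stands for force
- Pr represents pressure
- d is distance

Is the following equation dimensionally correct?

No

F (force) has dimensions [L M T^-2].
Pr (pressure) has dimensions [L^-1 M T^-2].
d (distance) has dimensions [L].

Left side: [L M T^-2]
Right side: [L^-2 M T^-2]

The two sides have different dimensions, so the equation is NOT dimensionally consistent.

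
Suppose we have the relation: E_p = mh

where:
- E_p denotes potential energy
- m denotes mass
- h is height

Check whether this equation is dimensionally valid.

No

E_p (potential energy) has dimensions [L^2 M T^-2].
m (mass) has dimensions [M].
h (height) has dimensions [L].

Left side: [L^2 M T^-2]
Right side: [L M]

The two sides have different dimensions, so the equation is NOT dimensionally consistent.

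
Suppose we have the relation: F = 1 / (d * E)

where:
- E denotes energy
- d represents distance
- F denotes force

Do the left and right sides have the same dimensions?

No

E (energy) has dimensions [L^2 M T^-2].
d (distance) has dimensions [L].
F (force) has dimensions [L M T^-2].

Left side: [L M T^-2]
Right side: [L^-3 M^-1 T^2]

The two sides have different dimensions, so the equation is NOT dimensionally consistent.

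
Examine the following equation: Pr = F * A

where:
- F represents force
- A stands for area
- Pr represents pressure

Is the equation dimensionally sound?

No

F (force) has dimensions [L M T^-2].
A (area) has dimensions [L^2].
Pr (pressure) has dimensions [L^-1 M T^-2].

Left side: [L^-1 M T^-2]
Right side: [L^3 M T^-2]

The two sides have different dimensions, so the equation is NOT dimensionally consistent.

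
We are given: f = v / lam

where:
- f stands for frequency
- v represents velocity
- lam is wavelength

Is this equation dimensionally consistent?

Yes

f (frequency) has dimensions [T^-1].
v (velocity) has dimensions [L T^-1].
lam (wavelength) has dimensions [L].

Left side: [T^-1]
Right side: [T^-1]

Both sides have the same dimensions, so the equation is dimensionally consistent.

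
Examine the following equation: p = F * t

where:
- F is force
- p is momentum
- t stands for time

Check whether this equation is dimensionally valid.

Yes

F (force) has dimensions [L M T^-2].
p (momentum) has dimensions [L M T^-1].
t (time) has dimensions [T].

Left side: [L M T^-1]
Right side: [L M T^-1]

Both sides have the same dimensions, so the equation is dimensionally consistent.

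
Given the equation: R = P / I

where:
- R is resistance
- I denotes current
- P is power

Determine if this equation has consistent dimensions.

No

R (resistance) has dimensions [I^-2 L^2 M T^-3].
I (current) has dimensions [I].
P (power) has dimensions [L^2 M T^-3].

Left side: [I^-2 L^2 M T^-3]
Right side: [I^-1 L^2 M T^-3]

The two sides have different dimensions, so the equation is NOT dimensionally consistent.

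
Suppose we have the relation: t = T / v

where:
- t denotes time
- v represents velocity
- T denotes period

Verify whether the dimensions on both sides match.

No

t (time) has dimensions [T].
v (velocity) has dimensions [L T^-1].
T (period) has dimensions [T].

Left side: [T]
Right side: [L^-1 T^2]

The two sides have different dimensions, so the equation is NOT dimensionally consistent.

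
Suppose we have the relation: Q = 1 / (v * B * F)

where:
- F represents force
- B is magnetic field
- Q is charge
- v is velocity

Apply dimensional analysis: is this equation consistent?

No

F (force) has dimensions [L M T^-2].
B (magnetic field) has dimensions [I^-1 M T^-2].
Q (charge) has dimensions [I T].
v (velocity) has dimensions [L T^-1].

Left side: [I T]
Right side: [I L^-2 M^-2 T^5]

The two sides have different dimensions, so the equation is NOT dimensionally consistent.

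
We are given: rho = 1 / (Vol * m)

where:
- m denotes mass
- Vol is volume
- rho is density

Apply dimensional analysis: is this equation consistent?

No

m (mass) has dimensions [M].
Vol (volume) has dimensions [L^3].
rho (density) has dimensions [L^-3 M].

Left side: [L^-3 M]
Right side: [L^-3 M^-1]

The two sides have different dimensions, so the equation is NOT dimensionally consistent.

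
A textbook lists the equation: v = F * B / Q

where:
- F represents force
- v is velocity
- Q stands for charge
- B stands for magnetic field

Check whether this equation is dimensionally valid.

No

F (force) has dimensions [L M T^-2].
v (velocity) has dimensions [L T^-1].
Q (charge) has dimensions [I T].
B (magnetic field) has dimensions [I^-1 M T^-2].

Left side: [L T^-1]
Right side: [I^-2 L M^2 T^-5]

The two sides have different dimensions, so the equation is NOT dimensionally consistent.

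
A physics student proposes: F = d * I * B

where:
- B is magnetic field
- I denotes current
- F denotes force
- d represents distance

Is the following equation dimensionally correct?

Yes

B (magnetic field) has dimensions [I^-1 M T^-2].
I (current) has dimensions [I].
F (force) has dimensions [L M T^-2].
d (distance) has dimensions [L].

Left side: [L M T^-2]
Right side: [L M T^-2]

Both sides have the same dimensions, so the equation is dimensionally consistent.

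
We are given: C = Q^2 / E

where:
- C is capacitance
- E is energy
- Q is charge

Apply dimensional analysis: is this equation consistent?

Yes

C (capacitance) has dimensions [I^2 L^-2 M^-1 T^4].
E (energy) has dimensions [L^2 M T^-2].
Q (charge) has dimensions [I T].

Left side: [I^2 L^-2 M^-1 T^4]
Right side: [I^2 L^-2 M^-1 T^4]

Both sides have the same dimensions, so the equation is dimensionally consistent.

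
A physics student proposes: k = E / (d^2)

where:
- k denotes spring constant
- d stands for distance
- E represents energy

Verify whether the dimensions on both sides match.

Yes

k (spring constant) has dimensions [M T^-2].
d (distance) has dimensions [L].
E (energy) has dimensions [L^2 M T^-2].

Left side: [M T^-2]
Right side: [M T^-2]

Both sides have the same dimensions, so the equation is dimensionally consistent.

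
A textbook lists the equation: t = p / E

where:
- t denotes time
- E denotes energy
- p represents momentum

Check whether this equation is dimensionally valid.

No

t (time) has dimensions [T].
E (energy) has dimensions [L^2 M T^-2].
p (momentum) has dimensions [L M T^-1].

Left side: [T]
Right side: [L^-1 T]

The two sides have different dimensions, so the equation is NOT dimensionally consistent.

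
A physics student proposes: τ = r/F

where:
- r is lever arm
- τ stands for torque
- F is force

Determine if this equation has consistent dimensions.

No

r (lever arm) has dimensions [L].
τ (torque) has dimensions [L^2 M T^-2].
F (force) has dimensions [L M T^-2].

Left side: [L^2 M T^-2]
Right side: [M^-1 T^2]

The two sides have different dimensions, so the equation is NOT dimensionally consistent.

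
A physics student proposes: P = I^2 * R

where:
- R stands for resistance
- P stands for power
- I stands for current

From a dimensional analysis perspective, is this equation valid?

Yes

R (resistance) has dimensions [I^-2 L^2 M T^-3].
P (power) has dimensions [L^2 M T^-3].
I (current) has dimensions [I].

Left side: [L^2 M T^-3]
Right side: [L^2 M T^-3]

Both sides have the same dimensions, so the equation is dimensionally consistent.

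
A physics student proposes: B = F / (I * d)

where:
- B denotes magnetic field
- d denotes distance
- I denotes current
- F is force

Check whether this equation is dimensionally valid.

Yes

B (magnetic field) has dimensions [I^-1 M T^-2].
d (distance) has dimensions [L].
I (current) has dimensions [I].
F (force) has dimensions [L M T^-2].

Left side: [I^-1 M T^-2]
Right side: [I^-1 M T^-2]

Both sides have the same dimensions, so the equation is dimensionally consistent.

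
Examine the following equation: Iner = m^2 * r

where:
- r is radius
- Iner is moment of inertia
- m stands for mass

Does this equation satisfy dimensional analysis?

No

r (radius) has dimensions [L].
Iner (moment of inertia) has dimensions [L^2 M].
m (mass) has dimensions [M].

Left side: [L^2 M]
Right side: [L M^2]

The two sides have different dimensions, so the equation is NOT dimensionally consistent.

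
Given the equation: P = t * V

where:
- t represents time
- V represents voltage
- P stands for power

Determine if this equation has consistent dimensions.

No

t (time) has dimensions [T].
V (voltage) has dimensions [I^-1 L^2 M T^-3].
P (power) has dimensions [L^2 M T^-3].

Left side: [L^2 M T^-3]
Right side: [I^-1 L^2 M T^-2]

The two sides have different dimensions, so the equation is NOT dimensionally consistent.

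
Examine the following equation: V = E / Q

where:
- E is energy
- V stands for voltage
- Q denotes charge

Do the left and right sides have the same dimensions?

Yes

E (energy) has dimensions [L^2 M T^-2].
V (voltage) has dimensions [I^-1 L^2 M T^-3].
Q (charge) has dimensions [I T].

Left side: [I^-1 L^2 M T^-3]
Right side: [I^-1 L^2 M T^-3]

Both sides have the same dimensions, so the equation is dimensionally consistent.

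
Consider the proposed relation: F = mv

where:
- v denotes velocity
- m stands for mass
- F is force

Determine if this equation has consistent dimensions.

No

v (velocity) has dimensions [L T^-1].
m (mass) has dimensions [M].
F (force) has dimensions [L M T^-2].

Left side: [L M T^-2]
Right side: [L M T^-1]

The two sides have different dimensions, so the equation is NOT dimensionally consistent.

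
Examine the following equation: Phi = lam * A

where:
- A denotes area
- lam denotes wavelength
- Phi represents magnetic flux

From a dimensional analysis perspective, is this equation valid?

No

A (area) has dimensions [L^2].
lam (wavelength) has dimensions [L].
Phi (magnetic flux) has dimensions [I^-1 L^2 M T^-2].

Left side: [I^-1 L^2 M T^-2]
Right side: [L^3]

The two sides have different dimensions, so the equation is NOT dimensionally consistent.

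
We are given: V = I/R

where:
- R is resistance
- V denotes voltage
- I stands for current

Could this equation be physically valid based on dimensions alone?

No

R (resistance) has dimensions [I^-2 L^2 M T^-3].
V (voltage) has dimensions [I^-1 L^2 M T^-3].
I (current) has dimensions [I].

Left side: [I^-1 L^2 M T^-3]
Right side: [I^3 L^-2 M^-1 T^3]

The two sides have different dimensions, so the equation is NOT dimensionally consistent.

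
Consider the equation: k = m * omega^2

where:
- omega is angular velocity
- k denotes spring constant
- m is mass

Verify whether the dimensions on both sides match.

Yes

omega (angular velocity) has dimensions [T^-1].
k (spring constant) has dimensions [M T^-2].
m (mass) has dimensions [M].

Left side: [M T^-2]
Right side: [M T^-2]

Both sides have the same dimensions, so the equation is dimensionally consistent.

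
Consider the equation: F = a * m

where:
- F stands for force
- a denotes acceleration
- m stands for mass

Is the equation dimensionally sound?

Yes

F (force) has dimensions [L M T^-2].
a (acceleration) has dimensions [L T^-2].
m (mass) has dimensions [M].

Left side: [L M T^-2]
Right side: [L M T^-2]

Both sides have the same dimensions, so the equation is dimensionally consistent.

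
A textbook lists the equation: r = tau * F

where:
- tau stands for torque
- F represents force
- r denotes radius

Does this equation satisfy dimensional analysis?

No

tau (torque) has dimensions [L^2 M T^-2].
F (force) has dimensions [L M T^-2].
r (radius) has dimensions [L].

Left side: [L]
Right side: [L^3 M^2 T^-4]

The two sides have different dimensions, so the equation is NOT dimensionally consistent.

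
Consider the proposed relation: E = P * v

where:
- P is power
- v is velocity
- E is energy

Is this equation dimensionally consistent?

No

P (power) has dimensions [L^2 M T^-3].
v (velocity) has dimensions [L T^-1].
E (energy) has dimensions [L^2 M T^-2].

Left side: [L^2 M T^-2]
Right side: [L^3 M T^-4]

The two sides have different dimensions, so the equation is NOT dimensionally consistent.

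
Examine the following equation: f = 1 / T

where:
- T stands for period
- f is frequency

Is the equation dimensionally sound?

Yes

T (period) has dimensions [T].
f (frequency) has dimensions [T^-1].

Left side: [T^-1]
Right side: [T^-1]

Both sides have the same dimensions, so the equation is dimensionally consistent.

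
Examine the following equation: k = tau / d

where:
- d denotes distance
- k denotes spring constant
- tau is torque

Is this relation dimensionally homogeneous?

No

d (distance) has dimensions [L].
k (spring constant) has dimensions [M T^-2].
tau (torque) has dimensions [L^2 M T^-2].

Left side: [M T^-2]
Right side: [L M T^-2]

The two sides have different dimensions, so the equation is NOT dimensionally consistent.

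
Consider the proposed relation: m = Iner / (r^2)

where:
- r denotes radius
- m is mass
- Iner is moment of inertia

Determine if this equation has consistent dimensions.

Yes

r (radius) has dimensions [L].
m (mass) has dimensions [M].
Iner (moment of inertia) has dimensions [L^2 M].

Left side: [M]
Right side: [M]

Both sides have the same dimensions, so the equation is dimensionally consistent.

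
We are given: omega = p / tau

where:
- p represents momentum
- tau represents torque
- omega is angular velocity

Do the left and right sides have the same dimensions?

No

p (momentum) has dimensions [L M T^-1].
tau (torque) has dimensions [L^2 M T^-2].
omega (angular velocity) has dimensions [T^-1].

Left side: [T^-1]
Right side: [L^-1 T]

The two sides have different dimensions, so the equation is NOT dimensionally consistent.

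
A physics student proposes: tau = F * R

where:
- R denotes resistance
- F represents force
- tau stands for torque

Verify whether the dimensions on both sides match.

No

R (resistance) has dimensions [I^-2 L^2 M T^-3].
F (force) has dimensions [L M T^-2].
tau (torque) has dimensions [L^2 M T^-2].

Left side: [L^2 M T^-2]
Right side: [I^-2 L^3 M^2 T^-5]

The two sides have different dimensions, so the equation is NOT dimensionally consistent.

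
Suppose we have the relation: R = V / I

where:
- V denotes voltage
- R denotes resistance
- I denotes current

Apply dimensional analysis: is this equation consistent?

Yes

V (voltage) has dimensions [I^-1 L^2 M T^-3].
R (resistance) has dimensions [I^-2 L^2 M T^-3].
I (current) has dimensions [I].

Left side: [I^-2 L^2 M T^-3]
Right side: [I^-2 L^2 M T^-3]

Both sides have the same dimensions, so the equation is dimensionally consistent.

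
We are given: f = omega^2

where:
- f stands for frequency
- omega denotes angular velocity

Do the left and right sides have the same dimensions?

No

f (frequency) has dimensions [T^-1].
omega (angular velocity) has dimensions [T^-1].

Left side: [T^-1]
Right side: [T^-2]

The two sides have different dimensions, so the equation is NOT dimensionally consistent.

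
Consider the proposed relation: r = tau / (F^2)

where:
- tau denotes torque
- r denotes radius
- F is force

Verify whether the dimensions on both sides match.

No

tau (torque) has dimensions [L^2 M T^-2].
r (radius) has dimensions [L].
F (force) has dimensions [L M T^-2].

Left side: [L]
Right side: [M^-1 T^2]

The two sides have different dimensions, so the equation is NOT dimensionally consistent.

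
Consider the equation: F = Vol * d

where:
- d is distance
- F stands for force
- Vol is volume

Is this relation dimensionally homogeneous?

No

d (distance) has dimensions [L].
F (force) has dimensions [L M T^-2].
Vol (volume) has dimensions [L^3].

Left side: [L M T^-2]
Right side: [L^4]

The two sides have different dimensions, so the equation is NOT dimensionally consistent.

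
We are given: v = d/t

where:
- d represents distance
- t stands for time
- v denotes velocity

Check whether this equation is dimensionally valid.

Yes

d (distance) has dimensions [L].
t (time) has dimensions [T].
v (velocity) has dimensions [L T^-1].

Left side: [L T^-1]
Right side: [L T^-1]

Both sides have the same dimensions, so the equation is dimensionally consistent.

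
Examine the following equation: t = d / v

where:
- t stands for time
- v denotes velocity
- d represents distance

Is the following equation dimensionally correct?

Yes

t (time) has dimensions [T].
v (velocity) has dimensions [L T^-1].
d (distance) has dimensions [L].

Left side: [T]
Right side: [T]

Both sides have the same dimensions, so the equation is dimensionally consistent.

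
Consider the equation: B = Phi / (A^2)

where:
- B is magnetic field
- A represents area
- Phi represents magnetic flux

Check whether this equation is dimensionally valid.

No

B (magnetic field) has dimensions [I^-1 M T^-2].
A (area) has dimensions [L^2].
Phi (magnetic flux) has dimensions [I^-1 L^2 M T^-2].

Left side: [I^-1 M T^-2]
Right side: [I^-1 L^-2 M T^-2]

The two sides have different dimensions, so the equation is NOT dimensionally consistent.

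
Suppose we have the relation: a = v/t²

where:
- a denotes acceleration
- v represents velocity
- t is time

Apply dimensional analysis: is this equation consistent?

No

a (acceleration) has dimensions [L T^-2].
v (velocity) has dimensions [L T^-1].
t (time) has dimensions [T].

Left side: [L T^-2]
Right side: [L T^-3]

The two sides have different dimensions, so the equation is NOT dimensionally consistent.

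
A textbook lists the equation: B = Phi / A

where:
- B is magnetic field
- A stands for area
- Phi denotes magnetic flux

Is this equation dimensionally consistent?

Yes

B (magnetic field) has dimensions [I^-1 M T^-2].
A (area) has dimensions [L^2].
Phi (magnetic flux) has dimensions [I^-1 L^2 M T^-2].

Left side: [I^-1 M T^-2]
Right side: [I^-1 M T^-2]

Both sides have the same dimensions, so the equation is dimensionally consistent.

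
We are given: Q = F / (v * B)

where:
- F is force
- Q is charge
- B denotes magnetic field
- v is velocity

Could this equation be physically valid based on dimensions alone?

Yes

F (force) has dimensions [L M T^-2].
Q (charge) has dimensions [I T].
B (magnetic field) has dimensions [I^-1 M T^-2].
v (velocity) has dimensions [L T^-1].

Left side: [I T]
Right side: [I T]

Both sides have the same dimensions, so the equation is dimensionally consistent.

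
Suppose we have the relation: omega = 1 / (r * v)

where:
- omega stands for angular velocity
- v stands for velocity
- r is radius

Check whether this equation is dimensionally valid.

No

omega (angular velocity) has dimensions [T^-1].
v (velocity) has dimensions [L T^-1].
r (radius) has dimensions [L].

Left side: [T^-1]
Right side: [L^-2 T]

The two sides have different dimensions, so the equation is NOT dimensionally consistent.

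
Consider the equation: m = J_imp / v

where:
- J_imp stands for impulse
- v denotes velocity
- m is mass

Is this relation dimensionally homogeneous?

Yes

J_imp (impulse) has dimensions [L M T^-1].
v (velocity) has dimensions [L T^-1].
m (mass) has dimensions [M].

Left side: [M]
Right side: [M]

Both sides have the same dimensions, so the equation is dimensionally consistent.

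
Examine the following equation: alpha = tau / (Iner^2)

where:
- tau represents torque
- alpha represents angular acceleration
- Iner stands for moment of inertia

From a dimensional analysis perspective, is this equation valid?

No

tau (torque) has dimensions [L^2 M T^-2].
alpha (angular acceleration) has dimensions [T^-2].
Iner (moment of inertia) has dimensions [L^2 M].

Left side: [T^-2]
Right side: [L^-2 M^-1 T^-2]

The two sides have different dimensions, so the equation is NOT dimensionally consistent.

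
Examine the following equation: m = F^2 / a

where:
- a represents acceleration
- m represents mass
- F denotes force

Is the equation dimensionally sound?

No

a (acceleration) has dimensions [L T^-2].
m (mass) has dimensions [M].
F (force) has dimensions [L M T^-2].

Left side: [M]
Right side: [L M^2 T^-2]

The two sides have different dimensions, so the equation is NOT dimensionally consistent.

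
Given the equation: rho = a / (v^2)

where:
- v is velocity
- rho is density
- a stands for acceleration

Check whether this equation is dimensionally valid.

No

v (velocity) has dimensions [L T^-1].
rho (density) has dimensions [L^-3 M].
a (acceleration) has dimensions [L T^-2].

Left side: [L^-3 M]
Right side: [L^-1]

The two sides have different dimensions, so the equation is NOT dimensionally consistent.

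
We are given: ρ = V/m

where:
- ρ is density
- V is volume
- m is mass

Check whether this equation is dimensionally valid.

No

ρ (density) has dimensions [L^-3 M].
V (volume) has dimensions [L^3].
m (mass) has dimensions [M].

Left side: [L^-3 M]
Right side: [L^3 M^-1]

The two sides have different dimensions, so the equation is NOT dimensionally consistent.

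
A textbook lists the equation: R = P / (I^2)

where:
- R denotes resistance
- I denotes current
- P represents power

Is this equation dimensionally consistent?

Yes

R (resistance) has dimensions [I^-2 L^2 M T^-3].
I (current) has dimensions [I].
P (power) has dimensions [L^2 M T^-3].

Left side: [I^-2 L^2 M T^-3]
Right side: [I^-2 L^2 M T^-3]

Both sides have the same dimensions, so the equation is dimensionally consistent.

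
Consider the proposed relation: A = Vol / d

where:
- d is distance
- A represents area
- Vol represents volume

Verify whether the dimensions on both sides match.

Yes

d (distance) has dimensions [L].
A (area) has dimensions [L^2].
Vol (volume) has dimensions [L^3].

Left side: [L^2]
Right side: [L^2]

Both sides have the same dimensions, so the equation is dimensionally consistent.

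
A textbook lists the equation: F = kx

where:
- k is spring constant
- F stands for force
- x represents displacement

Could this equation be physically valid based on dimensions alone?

Yes

k (spring constant) has dimensions [M T^-2].
F (force) has dimensions [L M T^-2].
x (displacement) has dimensions [L].

Left side: [L M T^-2]
Right side: [L M T^-2]

Both sides have the same dimensions, so the equation is dimensionally consistent.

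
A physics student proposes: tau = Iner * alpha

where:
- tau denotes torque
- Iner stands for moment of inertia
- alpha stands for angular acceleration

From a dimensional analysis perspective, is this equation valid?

Yes

tau (torque) has dimensions [L^2 M T^-2].
Iner (moment of inertia) has dimensions [L^2 M].
alpha (angular acceleration) has dimensions [T^-2].

Left side: [L^2 M T^-2]
Right side: [L^2 M T^-2]

Both sides have the same dimensions, so the equation is dimensionally consistent.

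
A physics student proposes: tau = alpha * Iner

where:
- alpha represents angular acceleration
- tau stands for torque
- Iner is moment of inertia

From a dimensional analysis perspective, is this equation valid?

Yes

alpha (angular acceleration) has dimensions [T^-2].
tau (torque) has dimensions [L^2 M T^-2].
Iner (moment of inertia) has dimensions [L^2 M].

Left side: [L^2 M T^-2]
Right side: [L^2 M T^-2]

Both sides have the same dimensions, so the equation is dimensionally consistent.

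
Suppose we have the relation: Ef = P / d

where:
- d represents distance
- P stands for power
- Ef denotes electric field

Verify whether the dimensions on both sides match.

No

d (distance) has dimensions [L].
P (power) has dimensions [L^2 M T^-3].
Ef (electric field) has dimensions [I^-1 L M T^-3].

Left side: [I^-1 L M T^-3]
Right side: [L M T^-3]

The two sides have different dimensions, so the equation is NOT dimensionally consistent.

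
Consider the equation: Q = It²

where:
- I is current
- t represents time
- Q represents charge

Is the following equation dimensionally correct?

No

I (current) has dimensions [I].
t (time) has dimensions [T].
Q (charge) has dimensions [I T].

Left side: [I T]
Right side: [I T^2]

The two sides have different dimensions, so the equation is NOT dimensionally consistent.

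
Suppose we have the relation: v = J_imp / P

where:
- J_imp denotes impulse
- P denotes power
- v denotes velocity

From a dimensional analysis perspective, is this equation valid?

No

J_imp (impulse) has dimensions [L M T^-1].
P (power) has dimensions [L^2 M T^-3].
v (velocity) has dimensions [L T^-1].

Left side: [L T^-1]
Right side: [L^-1 T^2]

The two sides have different dimensions, so the equation is NOT dimensionally consistent.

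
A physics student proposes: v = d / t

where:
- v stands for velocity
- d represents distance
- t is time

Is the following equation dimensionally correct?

Yes

v (velocity) has dimensions [L T^-1].
d (distance) has dimensions [L].
t (time) has dimensions [T].

Left side: [L T^-1]
Right side: [L T^-1]

Both sides have the same dimensions, so the equation is dimensionally consistent.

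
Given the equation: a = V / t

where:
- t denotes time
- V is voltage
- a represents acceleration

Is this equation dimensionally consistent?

No

t (time) has dimensions [T].
V (voltage) has dimensions [I^-1 L^2 M T^-3].
a (acceleration) has dimensions [L T^-2].

Left side: [L T^-2]
Right side: [I^-1 L^2 M T^-4]

The two sides have different dimensions, so the equation is NOT dimensionally consistent.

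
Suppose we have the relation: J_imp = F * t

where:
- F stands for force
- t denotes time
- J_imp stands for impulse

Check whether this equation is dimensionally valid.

Yes

F (force) has dimensions [L M T^-2].
t (time) has dimensions [T].
J_imp (impulse) has dimensions [L M T^-1].

Left side: [L M T^-1]
Right side: [L M T^-1]

Both sides have the same dimensions, so the equation is dimensionally consistent.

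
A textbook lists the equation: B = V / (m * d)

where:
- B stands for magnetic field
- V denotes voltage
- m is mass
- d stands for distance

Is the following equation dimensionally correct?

No

B (magnetic field) has dimensions [I^-1 M T^-2].
V (voltage) has dimensions [I^-1 L^2 M T^-3].
m (mass) has dimensions [M].
d (distance) has dimensions [L].

Left side: [I^-1 M T^-2]
Right side: [I^-1 L T^-3]

The two sides have different dimensions, so the equation is NOT dimensionally consistent.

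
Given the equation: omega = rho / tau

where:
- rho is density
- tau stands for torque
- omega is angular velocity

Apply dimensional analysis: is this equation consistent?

No

rho (density) has dimensions [L^-3 M].
tau (torque) has dimensions [L^2 M T^-2].
omega (angular velocity) has dimensions [T^-1].

Left side: [T^-1]
Right side: [L^-5 T^2]

The two sides have different dimensions, so the equation is NOT dimensionally consistent.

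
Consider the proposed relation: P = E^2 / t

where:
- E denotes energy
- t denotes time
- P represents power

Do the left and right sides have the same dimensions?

No

E (energy) has dimensions [L^2 M T^-2].
t (time) has dimensions [T].
P (power) has dimensions [L^2 M T^-3].

Left side: [L^2 M T^-3]
Right side: [L^4 M^2 T^-5]

The two sides have different dimensions, so the equation is NOT dimensionally consistent.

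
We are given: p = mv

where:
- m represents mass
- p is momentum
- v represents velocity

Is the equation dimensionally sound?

Yes

m (mass) has dimensions [M].
p (momentum) has dimensions [L M T^-1].
v (velocity) has dimensions [L T^-1].

Left side: [L M T^-1]
Right side: [L M T^-1]

Both sides have the same dimensions, so the equation is dimensionally consistent.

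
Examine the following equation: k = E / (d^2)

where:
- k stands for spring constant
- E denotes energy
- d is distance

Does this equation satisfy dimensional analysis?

Yes

k (spring constant) has dimensions [M T^-2].
E (energy) has dimensions [L^2 M T^-2].
d (distance) has dimensions [L].

Left side: [M T^-2]
Right side: [M T^-2]

Both sides have the same dimensions, so the equation is dimensionally consistent.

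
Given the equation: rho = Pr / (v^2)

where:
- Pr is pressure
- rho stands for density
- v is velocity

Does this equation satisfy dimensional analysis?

Yes

Pr (pressure) has dimensions [L^-1 M T^-2].
rho (density) has dimensions [L^-3 M].
v (velocity) has dimensions [L T^-1].

Left side: [L^-3 M]
Right side: [L^-3 M]

Both sides have the same dimensions, so the equation is dimensionally consistent.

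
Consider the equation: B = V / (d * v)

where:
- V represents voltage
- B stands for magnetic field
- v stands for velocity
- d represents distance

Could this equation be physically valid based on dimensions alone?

Yes

V (voltage) has dimensions [I^-1 L^2 M T^-3].
B (magnetic field) has dimensions [I^-1 M T^-2].
v (velocity) has dimensions [L T^-1].
d (distance) has dimensions [L].

Left side: [I^-1 M T^-2]
Right side: [I^-1 M T^-2]

Both sides have the same dimensions, so the equation is dimensionally consistent.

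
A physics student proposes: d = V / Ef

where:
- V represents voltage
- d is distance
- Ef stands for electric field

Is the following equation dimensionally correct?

Yes

V (voltage) has dimensions [I^-1 L^2 M T^-3].
d (distance) has dimensions [L].
Ef (electric field) has dimensions [I^-1 L M T^-3].

Left side: [L]
Right side: [L]

Both sides have the same dimensions, so the equation is dimensionally consistent.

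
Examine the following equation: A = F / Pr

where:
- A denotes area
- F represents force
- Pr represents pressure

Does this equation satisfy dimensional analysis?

Yes

A (area) has dimensions [L^2].
F (force) has dimensions [L M T^-2].
Pr (pressure) has dimensions [L^-1 M T^-2].

Left side: [L^2]
Right side: [L^2]

Both sides have the same dimensions, so the equation is dimensionally consistent.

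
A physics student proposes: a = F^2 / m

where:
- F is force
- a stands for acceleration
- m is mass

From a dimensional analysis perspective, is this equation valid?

No

F (force) has dimensions [L M T^-2].
a (acceleration) has dimensions [L T^-2].
m (mass) has dimensions [M].

Left side: [L T^-2]
Right side: [L^2 M T^-4]

The two sides have different dimensions, so the equation is NOT dimensionally consistent.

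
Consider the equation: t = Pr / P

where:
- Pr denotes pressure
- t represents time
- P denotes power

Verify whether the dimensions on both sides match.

No

Pr (pressure) has dimensions [L^-1 M T^-2].
t (time) has dimensions [T].
P (power) has dimensions [L^2 M T^-3].

Left side: [T]
Right side: [L^-3 T]

The two sides have different dimensions, so the equation is NOT dimensionally consistent.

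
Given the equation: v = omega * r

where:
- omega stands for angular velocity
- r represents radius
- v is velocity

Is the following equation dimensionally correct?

Yes

omega (angular velocity) has dimensions [T^-1].
r (radius) has dimensions [L].
v (velocity) has dimensions [L T^-1].

Left side: [L T^-1]
Right side: [L T^-1]

Both sides have the same dimensions, so the equation is dimensionally consistent.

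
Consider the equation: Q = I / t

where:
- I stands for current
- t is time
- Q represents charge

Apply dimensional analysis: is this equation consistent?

No

I (current) has dimensions [I].
t (time) has dimensions [T].
Q (charge) has dimensions [I T].

Left side: [I T]
Right side: [I T^-1]

The two sides have different dimensions, so the equation is NOT dimensionally consistent.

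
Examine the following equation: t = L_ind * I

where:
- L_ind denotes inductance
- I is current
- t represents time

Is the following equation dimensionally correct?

No

L_ind (inductance) has dimensions [I^-2 L^2 M T^-2].
I (current) has dimensions [I].
t (time) has dimensions [T].

Left side: [T]
Right side: [I^-1 L^2 M T^-2]

The two sides have different dimensions, so the equation is NOT dimensionally consistent.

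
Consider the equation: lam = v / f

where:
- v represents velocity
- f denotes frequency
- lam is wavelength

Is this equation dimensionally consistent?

Yes

v (velocity) has dimensions [L T^-1].
f (frequency) has dimensions [T^-1].
lam (wavelength) has dimensions [L].

Left side: [L]
Right side: [L]

Both sides have the same dimensions, so the equation is dimensionally consistent.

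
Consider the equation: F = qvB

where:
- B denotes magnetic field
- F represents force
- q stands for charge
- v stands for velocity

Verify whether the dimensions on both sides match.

Yes

B (magnetic field) has dimensions [I^-1 M T^-2].
F (force) has dimensions [L M T^-2].
q (charge) has dimensions [I T].
v (velocity) has dimensions [L T^-1].

Left side: [L M T^-2]
Right side: [L M T^-2]

Both sides have the same dimensions, so the equation is dimensionally consistent.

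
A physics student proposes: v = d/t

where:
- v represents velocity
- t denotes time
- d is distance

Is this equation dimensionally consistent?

Yes

v (velocity) has dimensions [L T^-1].
t (time) has dimensions [T].
d (distance) has dimensions [L].

Left side: [L T^-1]
Right side: [L T^-1]

Both sides have the same dimensions, so the equation is dimensionally consistent.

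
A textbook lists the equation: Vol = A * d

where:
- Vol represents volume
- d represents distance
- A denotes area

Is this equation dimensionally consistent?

Yes

Vol (volume) has dimensions [L^3].
d (distance) has dimensions [L].
A (area) has dimensions [L^2].

Left side: [L^3]
Right side: [L^3]

Both sides have the same dimensions, so the equation is dimensionally consistent.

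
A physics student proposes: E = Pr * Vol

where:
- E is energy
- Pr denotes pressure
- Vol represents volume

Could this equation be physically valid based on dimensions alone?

Yes

E (energy) has dimensions [L^2 M T^-2].
Pr (pressure) has dimensions [L^-1 M T^-2].
Vol (volume) has dimensions [L^3].

Left side: [L^2 M T^-2]
Right side: [L^2 M T^-2]

Both sides have the same dimensions, so the equation is dimensionally consistent.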